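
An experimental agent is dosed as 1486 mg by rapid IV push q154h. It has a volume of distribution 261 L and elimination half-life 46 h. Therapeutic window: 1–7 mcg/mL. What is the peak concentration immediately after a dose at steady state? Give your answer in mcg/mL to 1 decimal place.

6.3 mcg/mL

Over one 154-h interval, 154/46 ≈ 3.3478 half-lives elapse, leaving f ≈ 0.0982 of each dose.
At steady state, accumulation factor R = 1/(1 − e^(−kτ)) ≈ 1.1089.
Each bolus raises the concentration by D/Vd = 1486/261 ≈ 5.693 mcg/mL.
Cmax,ss = C₀/(1 − f) ≈ 5.693/0.9018 ≈ 6.313 mcg/mL.
Peak 6.3 mcg/mL vs MTC 7 mcg/mL: below toxic threshold.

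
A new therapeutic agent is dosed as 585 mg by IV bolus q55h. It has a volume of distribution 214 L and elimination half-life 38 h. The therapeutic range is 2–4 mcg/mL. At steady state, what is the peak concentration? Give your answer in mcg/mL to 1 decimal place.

4.3 mcg/mL

k = ln2/t½ = ln2/38 ≈ 0.018241 h⁻¹; fraction remaining f = e^(−kτ) = e^(−0.018241×55) ≈ 0.3667.
At steady state, accumulation factor R = 1/(1 − e^(−kτ)) ≈ 1.5790.
Single-dose peak C₀ = D/Vd = 585/214 ≈ 2.734 mcg/mL.
Steady-state peak Cmax,ss = C₀·R ≈ 2.734 × 1.5790 ≈ 4.317 mcg/mL.
Peak 4.3 mcg/mL vs MTC 4 mcg/mL: exceeds toxic threshold.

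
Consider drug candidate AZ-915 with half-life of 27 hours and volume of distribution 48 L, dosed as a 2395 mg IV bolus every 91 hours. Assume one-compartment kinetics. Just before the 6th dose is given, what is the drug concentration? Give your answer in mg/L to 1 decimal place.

5.3 mg/L

f = (1/2)^(τ/t½) = (1/2)^(91/27) ≈ 0.0967.
C₀ = D/Vd = 2395/48 ≈ 49.896 mg/L.
Before the 6th dose, 5 doses have been given. Superposition: Cmin = C₀·(f + f² + … + f^5).
≈ 49.896 × (0.0967 + 0.0094 + 0.0009 + 0.0001 + 0.0000) ≈ 49.896 × 0.1071 ≈ 5.344 mg/L.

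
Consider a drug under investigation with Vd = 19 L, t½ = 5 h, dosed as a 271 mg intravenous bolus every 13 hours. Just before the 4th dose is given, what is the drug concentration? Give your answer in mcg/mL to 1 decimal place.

f = (1/2)^(τ/t½) = (1/2)^(13/5) ≈ 0.1649.
C₀ = D/Vd = 271/19 ≈ 14.263 mcg/mL.
Before the 4th dose, 3 doses have been given. Superposition: Cmin = C₀·(f + f² + … + f^3).
≈ 14.263 × (0.1649 + 0.0272 + 0.0045) ≈ 14.263 × 0.1966 ≈ 2.804 mcg/mL.

2.8 mcg/mL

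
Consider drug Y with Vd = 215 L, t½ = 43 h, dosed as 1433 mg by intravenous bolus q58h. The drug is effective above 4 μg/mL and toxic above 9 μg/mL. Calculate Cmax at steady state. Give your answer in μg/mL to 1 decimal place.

11.0 μg/mL

k = ln2/t½ = ln2/43 ≈ 0.016120 h⁻¹; fraction remaining f = e^(−kτ) = e^(−0.016120×58) ≈ 0.3926.
At steady state, accumulation factor R = 1/(1 − e^(−kτ)) ≈ 1.6464.
Each bolus raises the concentration by D/Vd = 1433/215 ≈ 6.665 μg/mL.
Steady-state peak Cmax,ss = C₀·R ≈ 6.665 × 1.6464 ≈ 10.973 μg/mL.
Peak 11.0 μg/mL vs MTC 9 μg/mL: exceeds toxic threshold.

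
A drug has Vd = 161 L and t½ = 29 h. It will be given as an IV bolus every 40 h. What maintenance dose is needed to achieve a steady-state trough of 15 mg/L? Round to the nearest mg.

3867 mg

τ/t½ = 40/29 ≈ 1.3793, so f = (1/2)^(40/29) ≈ 0.384403.
Cmin,ss = (D/Vd)·f/(1−f), so D = Cmin,ss·Vd·(1−f)/f.
D = 15 × 161 × (1−f)/f ≈ 15 × 161 × 1.60144 ≈ 3867.48 mg.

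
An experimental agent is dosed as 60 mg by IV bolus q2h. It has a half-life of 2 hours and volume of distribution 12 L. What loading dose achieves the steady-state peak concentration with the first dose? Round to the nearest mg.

120 mg

f = (1/2)^(2/2) ≈ 0.500000; accumulation ratio R = 1/(1−f) ≈ 2.00000.
Loading dose to hit Cmax,ss on first dose: D_load = D_maint·R ≈ 60 × 2.00000 ≈ 120.00 mg.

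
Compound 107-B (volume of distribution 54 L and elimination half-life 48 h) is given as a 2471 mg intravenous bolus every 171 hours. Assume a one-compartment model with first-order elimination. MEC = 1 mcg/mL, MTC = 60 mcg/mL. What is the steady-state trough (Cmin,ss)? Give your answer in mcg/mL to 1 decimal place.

k = ln2/t½ = ln2/48 ≈ 0.014441 h⁻¹; fraction remaining f = e^(−kτ) = e^(−0.014441×171) ≈ 0.0846.
Each bolus raises the concentration by D/Vd = 2471/54 ≈ 45.759 mcg/mL.
Steady-state trough Cmin,ss = C₀·f/(1−f) ≈ 45.759 × 0.0846/0.9154 ≈ 4.229 mcg/mL.
Trough 4.2 mcg/mL vs MEC 1 mcg/mL: adequate.

4.2 mcg/mL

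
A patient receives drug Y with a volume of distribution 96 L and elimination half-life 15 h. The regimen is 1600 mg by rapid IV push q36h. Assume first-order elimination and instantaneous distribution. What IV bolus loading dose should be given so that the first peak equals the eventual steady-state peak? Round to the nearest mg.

f = (1/2)^(36/15) ≈ 0.189465; accumulation ratio R = 1/(1−f) ≈ 1.23375.
Loading dose to hit Cmax,ss on first dose: D_load = D_maint·R ≈ 1600 × 1.23375 ≈ 1974.00 mg.

1974 mg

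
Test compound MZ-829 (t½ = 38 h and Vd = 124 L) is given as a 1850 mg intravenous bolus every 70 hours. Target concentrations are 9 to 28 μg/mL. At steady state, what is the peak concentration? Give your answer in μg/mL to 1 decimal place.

k = ln2/t½ = ln2/38 ≈ 0.018241 h⁻¹; fraction remaining f = e^(−kτ) = e^(−0.018241×70) ≈ 0.2789.
At steady state, accumulation factor R = 1/(1 − e^(−kτ)) ≈ 1.3868.
Single-dose peak C₀ = D/Vd = 1850/124 ≈ 14.919 μg/mL.
Cmax,ss = C₀/(1 − f) ≈ 14.919/0.7211 ≈ 20.689 μg/mL.
Peak 20.7 μg/mL vs MTC 28 μg/mL: below toxic threshold.

20.7 μg/mL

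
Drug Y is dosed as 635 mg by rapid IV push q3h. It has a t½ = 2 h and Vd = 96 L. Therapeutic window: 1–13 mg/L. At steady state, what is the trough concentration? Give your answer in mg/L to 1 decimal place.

3.6 mg/L

τ/t½ = 3/2 ≈ 1.5, so fraction remaining f = (1/2)^(3/2) ≈ 0.3536.
Single-dose peak C₀ = D/Vd = 635/96 ≈ 6.615 mg/L.
Steady-state trough Cmin,ss = C₀·f/(1−f) ≈ 6.615 × 0.3536/0.6464 ≈ 3.619 mg/L.
Trough 3.6 mg/L vs MEC 1 mg/L: adequate.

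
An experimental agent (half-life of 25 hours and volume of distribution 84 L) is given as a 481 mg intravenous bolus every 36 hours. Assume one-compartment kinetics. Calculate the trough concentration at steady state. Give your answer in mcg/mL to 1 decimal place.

k = ln2/t½ = ln2/25 ≈ 0.027726 h⁻¹; fraction remaining f = e^(−kτ) = e^(−0.027726×36) ≈ 0.3686.
At steady state, accumulation factor R = 1/(1 − e^(−kτ)) ≈ 1.5838.
Each bolus raises the concentration by D/Vd = 481/84 ≈ 5.726 mcg/mL.
Cmax,ss = C₀/(1 − f) ≈ 5.726/0.6314 ≈ 9.069 mcg/mL.
Steady-state trough Cmin,ss = Cmax,ss·f ≈ 9.069 × 0.3686 ≈ 3.343 mcg/mL.

3.3 mcg/mL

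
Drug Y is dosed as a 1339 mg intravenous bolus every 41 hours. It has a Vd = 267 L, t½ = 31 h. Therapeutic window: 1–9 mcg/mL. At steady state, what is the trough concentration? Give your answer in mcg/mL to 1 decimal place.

k = ln2/t½ = ln2/31 ≈ 0.022360 h⁻¹; fraction remaining f = e^(−kτ) = e^(−0.022360×41) ≈ 0.3998.
Each bolus raises the concentration by D/Vd = 1339/267 ≈ 5.015 mcg/mL.
Steady-state trough Cmin,ss = C₀·f/(1−f) ≈ 5.015 × 0.3998/0.6002 ≈ 3.341 mcg/mL.
Trough 3.3 mcg/mL vs MEC 1 mcg/mL: adequate.

3.3 mcg/mL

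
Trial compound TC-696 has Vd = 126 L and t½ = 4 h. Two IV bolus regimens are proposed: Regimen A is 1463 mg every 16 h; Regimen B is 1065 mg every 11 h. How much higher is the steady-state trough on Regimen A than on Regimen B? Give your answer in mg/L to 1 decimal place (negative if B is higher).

Regimen A: f = (1/2)^(16/4) ≈ 0.0625; Cmin,ss = (1463/126)·f/(1−f) ≈ 0.774 mg/L.
Regimen B: f = (1/2)^(11/4) ≈ 0.1487; Cmin,ss = (1065/126)·f/(1−f) ≈ 1.476 mg/L.
Difference ≈ 0.774 − 1.476 ≈ -0.702 mg/L.

-0.7 mg/L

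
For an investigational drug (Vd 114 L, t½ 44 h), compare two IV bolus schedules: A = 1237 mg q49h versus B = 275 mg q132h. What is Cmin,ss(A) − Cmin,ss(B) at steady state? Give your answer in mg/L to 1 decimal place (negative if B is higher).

9.0 mg/L

Regimen A: f = (1/2)^(49/44) ≈ 0.4621; Cmin,ss = (1237/114)·f/(1−f) ≈ 9.322 mg/L.
Regimen B: f = (1/2)^(132/44) ≈ 0.1250; Cmin,ss = (275/114)·f/(1−f) ≈ 0.345 mg/L.
Difference ≈ 9.322 − 0.345 ≈ 8.977 mg/L.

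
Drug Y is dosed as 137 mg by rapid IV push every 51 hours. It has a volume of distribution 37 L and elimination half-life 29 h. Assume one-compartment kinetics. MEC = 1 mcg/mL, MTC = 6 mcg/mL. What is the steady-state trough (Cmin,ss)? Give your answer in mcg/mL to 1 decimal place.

k = ln2/t½ = ln2/29 ≈ 0.023902 h⁻¹; fraction remaining f = e^(−kτ) = e^(−0.023902×51) ≈ 0.2955.
At steady state, accumulation factor R = 1/(1 − e^(−kτ)) ≈ 1.4194.
Each bolus raises the concentration by D/Vd = 137/37 ≈ 3.703 mcg/mL.
Steady-state peak Cmax,ss = C₀·R ≈ 3.703 × 1.4194 ≈ 5.256 mcg/mL.
One interval later, Cmin,ss = Cmax,ss·e^(−kτ) ≈ 5.256 × 0.2955 ≈ 1.553 mcg/mL.
Trough 1.6 mcg/mL vs MEC 1 mcg/mL: adequate.

1.6 mcg/mL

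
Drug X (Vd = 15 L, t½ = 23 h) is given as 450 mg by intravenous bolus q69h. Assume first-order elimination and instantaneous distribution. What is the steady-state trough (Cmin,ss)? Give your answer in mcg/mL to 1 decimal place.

4.3 mcg/mL

τ = 69 h = 3 half-lives, so f = (1/2)^3 = 0.125.
At steady state, R = 1/(1 − 0.125) = 8/7.
Single-dose peak C₀ = D/Vd = 450/15 = 30 mcg/mL.
Steady-state peak Cmax,ss = C₀·R = 30 × 8/7 ≈ 34.286 mcg/mL.
Steady-state trough Cmin,ss = Cmax,ss·f ≈ 34.286 × 0.125 ≈ 4.286 mcg/mL.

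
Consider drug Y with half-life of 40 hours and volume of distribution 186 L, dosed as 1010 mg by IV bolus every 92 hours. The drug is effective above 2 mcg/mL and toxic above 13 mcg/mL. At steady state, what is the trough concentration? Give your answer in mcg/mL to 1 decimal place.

τ/t½ = 92/40 ≈ 2.3, so fraction remaining f = (1/2)^(92/40) ≈ 0.2031.
Single-dose peak C₀ = D/Vd = 1010/186 ≈ 5.430 mcg/mL.
Steady-state trough Cmin,ss = C₀·f/(1−f) ≈ 5.430 × 0.2031/0.7969 ≈ 1.384 mcg/mL.
Trough 1.4 mcg/mL vs MEC 2 mcg/mL: subtherapeutic.

1.4 mcg/mL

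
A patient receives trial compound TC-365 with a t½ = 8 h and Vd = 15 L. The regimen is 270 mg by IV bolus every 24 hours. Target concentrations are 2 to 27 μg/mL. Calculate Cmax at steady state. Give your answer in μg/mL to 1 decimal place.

τ = 24 h = 3 half-lives, so f = (1/2)^3 = 0.125.
Accumulation ratio R = 1/(1 − f) = 1/0.875 = 8/7.
Single-dose peak C₀ = D/Vd = 270/15 = 18 μg/mL.
Steady-state peak Cmax,ss = C₀·R = 18 × 8/7 ≈ 20.571 μg/mL.
Peak 20.6 μg/mL vs MTC 27 μg/mL: below toxic threshold.

20.6 μg/mL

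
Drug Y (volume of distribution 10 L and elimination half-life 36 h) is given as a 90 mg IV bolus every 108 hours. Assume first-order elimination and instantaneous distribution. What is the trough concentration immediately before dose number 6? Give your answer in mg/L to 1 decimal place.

f = (1/2)^(τ/t½) = (1/2)^(108/36) ≈ 0.1250.
C₀ = D/Vd = 90/10 ≈ 9.000 mg/L.
Before the 6th dose, 5 doses have been given. Superposition: Cmin = C₀·(f + f² + … + f^5).
≈ 9.000 × (0.1250 + 0.0156 + 0.0020 + 0.0002 + 0.0000) ≈ 9.000 × 0.1428 ≈ 1.285 mg/L.

1.3 mg/L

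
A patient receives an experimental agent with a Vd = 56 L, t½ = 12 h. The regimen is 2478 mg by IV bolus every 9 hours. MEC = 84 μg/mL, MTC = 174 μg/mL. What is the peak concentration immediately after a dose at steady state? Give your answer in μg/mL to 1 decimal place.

109.2 μg/mL

k = ln2/t½ = ln2/12 ≈ 0.057762 h⁻¹; fraction remaining f = e^(−kτ) = e^(−0.057762×9) ≈ 0.5946.
At steady state, accumulation factor R = 1/(1 − e^(−kτ)) ≈ 2.4667.
Single-dose peak C₀ = D/Vd = 2478/56 ≈ 44.250 μg/mL.
Steady-state peak Cmax,ss = C₀·R ≈ 44.250 × 2.4667 ≈ 109.151 μg/mL.
Peak 109.2 μg/mL vs MTC 174 μg/mL: below toxic threshold.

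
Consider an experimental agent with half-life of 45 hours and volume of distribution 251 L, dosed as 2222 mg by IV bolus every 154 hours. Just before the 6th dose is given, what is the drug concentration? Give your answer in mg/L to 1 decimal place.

f = (1/2)^(τ/t½) = (1/2)^(154/45) ≈ 0.0933.
C₀ = D/Vd = 2222/251 ≈ 8.853 mg/L.
Before the 6th dose, 5 doses have been given. Superposition: Cmin = C₀·(f + f² + … + f^5).
≈ 8.853 × (0.0933 + 0.0087 + 0.0008 + 0.0001 + 0.0000) ≈ 8.853 × 0.1029 ≈ 0.911 mg/L.

0.9 mg/L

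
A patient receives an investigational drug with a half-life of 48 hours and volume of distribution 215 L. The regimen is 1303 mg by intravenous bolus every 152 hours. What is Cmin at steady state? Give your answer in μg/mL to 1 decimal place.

0.8 μg/mL

Over one 152-h interval, 152/48 ≈ 3.1667 half-lives elapse, leaving f ≈ 0.1114 of each dose.
At steady state, accumulation factor R = 1/(1 − e^(−kτ)) ≈ 1.1254.
Each bolus raises the concentration by D/Vd = 1303/215 ≈ 6.060 μg/mL.
Cmax,ss = C₀/(1 − f) ≈ 6.060/0.8886 ≈ 6.820 μg/mL.
Steady-state trough Cmin,ss = Cmax,ss·f ≈ 6.820 × 0.1114 ≈ 0.760 μg/mL.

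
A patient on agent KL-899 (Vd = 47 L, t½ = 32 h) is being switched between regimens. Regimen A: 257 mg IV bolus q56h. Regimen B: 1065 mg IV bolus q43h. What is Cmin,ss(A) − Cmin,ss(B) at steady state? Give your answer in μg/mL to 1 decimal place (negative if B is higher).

Regimen A: f = (1/2)^(56/32) ≈ 0.2973; Cmin,ss = (257/47)·f/(1−f) ≈ 2.313 μg/mL.
Regimen B: f = (1/2)^(43/32) ≈ 0.3940; Cmin,ss = (1065/47)·f/(1−f) ≈ 14.732 μg/mL.
Difference ≈ 2.313 − 14.732 ≈ -12.419 μg/mL.

-12.4 μg/mL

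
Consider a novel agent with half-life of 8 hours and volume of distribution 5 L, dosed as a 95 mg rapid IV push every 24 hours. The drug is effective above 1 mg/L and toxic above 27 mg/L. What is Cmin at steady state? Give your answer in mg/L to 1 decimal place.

2.7 mg/L

The dosing interval is 3 half-lives, so f = 2^(−3) = 0.125.
At steady state, R = 1/(1 − 0.125) = 8/7.
Single-dose peak C₀ = D/Vd = 95/5 = 19 mg/L.
Steady-state peak Cmax,ss = C₀·R = 19 × 8/7 ≈ 21.714 mg/L.
Steady-state trough Cmin,ss = Cmax,ss·f ≈ 21.714 × 0.125 ≈ 2.714 mg/L.
Trough 2.7 mg/L vs MEC 1 mg/L: adequate.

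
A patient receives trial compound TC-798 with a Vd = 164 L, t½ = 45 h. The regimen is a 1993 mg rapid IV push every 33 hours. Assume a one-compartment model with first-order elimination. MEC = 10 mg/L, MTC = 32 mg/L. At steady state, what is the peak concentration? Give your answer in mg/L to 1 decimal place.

τ/t½ = 33/45 ≈ 0.73333, so fraction remaining f = (1/2)^(33/45) ≈ 0.6015.
At steady state, accumulation factor R = 1/(1 − e^(−kτ)) ≈ 2.5094.
Single-dose peak C₀ = D/Vd = 1993/164 ≈ 12.152 mg/L.
Steady-state peak Cmax,ss = C₀·R ≈ 12.152 × 2.5094 ≈ 30.494 mg/L.
Peak 30.5 mg/L vs MTC 32 mg/L: below toxic threshold.

30.5 mg/L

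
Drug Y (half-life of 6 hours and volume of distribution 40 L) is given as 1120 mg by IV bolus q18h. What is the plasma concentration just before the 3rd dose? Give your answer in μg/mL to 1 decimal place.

3.9 μg/mL

f = (1/2)^(τ/t½) = (1/2)^(18/6) ≈ 0.1250.
C₀ = D/Vd = 1120/40 ≈ 28.000 μg/mL.
Before the 3rd dose, 2 doses have been given. Superposition: Cmin = C₀·(f + f²).
≈ 28.000 × (0.1250 + 0.0156) ≈ 28.000 × 0.1406 ≈ 3.937 μg/mL.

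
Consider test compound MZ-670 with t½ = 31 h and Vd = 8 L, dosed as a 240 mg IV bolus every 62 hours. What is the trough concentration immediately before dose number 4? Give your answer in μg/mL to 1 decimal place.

f = (1/2)^(τ/t½) = (1/2)^(62/31) ≈ 0.2500.
C₀ = D/Vd = 240/8 ≈ 30.000 μg/mL.
Before the 4th dose, 3 doses have been given. Superposition: Cmin = C₀·(f + f² + … + f^3).
≈ 30.000 × (0.2500 + 0.0625 + 0.0156) ≈ 30.000 × 0.3281 ≈ 9.843 μg/mL.

9.8 μg/mL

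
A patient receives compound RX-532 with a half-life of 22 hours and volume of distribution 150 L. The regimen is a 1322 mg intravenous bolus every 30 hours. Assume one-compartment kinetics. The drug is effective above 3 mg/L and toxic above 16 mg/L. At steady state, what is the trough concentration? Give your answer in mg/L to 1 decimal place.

5.6 mg/L

τ/t½ = 30/22 ≈ 1.3636, so fraction remaining f = (1/2)^(30/22) ≈ 0.3886.
Accumulation ratio R = 1/(1 − f) ≈ 1/0.6114 ≈ 1.6356.
Single-dose peak C₀ = D/Vd = 1322/150 ≈ 8.813 mg/L.
Steady-state peak Cmax,ss = C₀·R ≈ 8.813 × 1.6356 ≈ 14.415 mg/L.
Steady-state trough Cmin,ss = Cmax,ss·f ≈ 14.415 × 0.3886 ≈ 5.602 mg/L.
Trough 5.6 mg/L vs MEC 3 mg/L: adequate.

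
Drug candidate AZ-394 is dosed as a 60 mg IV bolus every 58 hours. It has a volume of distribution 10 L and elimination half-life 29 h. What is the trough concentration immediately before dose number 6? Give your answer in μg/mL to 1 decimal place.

f = (1/2)^(τ/t½) = (1/2)^(58/29) ≈ 0.2500.
C₀ = D/Vd = 60/10 ≈ 6.000 μg/mL.
Before the 6th dose, 5 doses have been given. Superposition: Cmin = C₀·(f + f² + … + f^5).
≈ 6.000 × (0.2500 + 0.0625 + 0.0156 + 0.0039 + 0.0010) ≈ 6.000 × 0.3330 ≈ 1.998 μg/mL.

2.0 μg/mL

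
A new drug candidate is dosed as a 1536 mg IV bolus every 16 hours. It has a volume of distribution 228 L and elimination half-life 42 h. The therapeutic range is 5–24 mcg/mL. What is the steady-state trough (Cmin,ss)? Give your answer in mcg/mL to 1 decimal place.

22.3 mcg/mL

Over one 16-h interval, 16/42 ≈ 0.38095 half-lives elapse, leaving f ≈ 0.7679 of each dose.
Accumulation ratio R = 1/(1 − f) ≈ 1/0.2321 ≈ 4.3085.
Each bolus raises the concentration by D/Vd = 1536/228 ≈ 6.737 mcg/mL.
Cmax,ss = C₀/(1 − f) ≈ 6.737/0.2321 ≈ 29.026 mcg/mL.
One interval later, Cmin,ss = Cmax,ss·e^(−kτ) ≈ 29.026 × 0.7679 ≈ 22.289 mcg/mL.
Trough 22.3 mcg/mL vs MEC 5 mcg/mL: adequate.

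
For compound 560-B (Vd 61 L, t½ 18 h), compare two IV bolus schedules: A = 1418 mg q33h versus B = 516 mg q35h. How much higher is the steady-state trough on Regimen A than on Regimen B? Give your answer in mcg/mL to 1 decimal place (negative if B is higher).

6.1 mcg/mL

Regimen A: f = (1/2)^(33/18) ≈ 0.2806; Cmin,ss = (1418/61)·f/(1−f) ≈ 9.067 mcg/mL.
Regimen B: f = (1/2)^(35/18) ≈ 0.2598; Cmin,ss = (516/61)·f/(1−f) ≈ 2.969 mcg/mL.
Difference ≈ 9.067 − 2.969 ≈ 6.098 mcg/mL.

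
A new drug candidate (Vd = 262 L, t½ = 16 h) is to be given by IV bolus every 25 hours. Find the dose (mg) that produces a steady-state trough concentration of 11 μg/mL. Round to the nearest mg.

5630 mg

τ/t½ = 25/16 ≈ 1.5625, so f = (1/2)^(25/16) ≈ 0.338564.
Cmin,ss = (D/Vd)·f/(1−f), so D = Cmin,ss·Vd·(1−f)/f.
D = 11 × 262 × (1−f)/f ≈ 11 × 262 × 1.95365 ≈ 5630.42 mg.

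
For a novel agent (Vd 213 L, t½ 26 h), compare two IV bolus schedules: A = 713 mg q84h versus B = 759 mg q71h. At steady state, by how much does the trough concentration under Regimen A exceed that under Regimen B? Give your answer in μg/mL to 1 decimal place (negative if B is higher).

Regimen A: f = (1/2)^(84/26) ≈ 0.1065; Cmin,ss = (713/213)·f/(1−f) ≈ 0.399 μg/mL.
Regimen B: f = (1/2)^(71/26) ≈ 0.1506; Cmin,ss = (759/213)·f/(1−f) ≈ 0.632 μg/mL.
Difference ≈ 0.399 − 0.632 ≈ -0.233 μg/mL.

-0.2 μg/mL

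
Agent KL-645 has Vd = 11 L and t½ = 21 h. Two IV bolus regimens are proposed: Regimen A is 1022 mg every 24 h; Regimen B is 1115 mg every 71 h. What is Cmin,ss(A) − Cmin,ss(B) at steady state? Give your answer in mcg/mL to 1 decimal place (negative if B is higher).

66.1 mcg/mL

Regimen A: f = (1/2)^(24/21) ≈ 0.4529; Cmin,ss = (1022/11)·f/(1−f) ≈ 76.912 mcg/mL.
Regimen B: f = (1/2)^(71/21) ≈ 0.0960; Cmin,ss = (1115/11)·f/(1−f) ≈ 10.764 mcg/mL.
Difference ≈ 76.912 − 10.764 ≈ 66.148 mcg/mL.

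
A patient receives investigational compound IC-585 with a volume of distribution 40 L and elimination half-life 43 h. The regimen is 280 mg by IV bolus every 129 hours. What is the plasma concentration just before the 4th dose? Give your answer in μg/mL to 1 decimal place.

f = (1/2)^(τ/t½) = (1/2)^(129/43) ≈ 0.1250.
C₀ = D/Vd = 280/40 ≈ 7.000 μg/mL.
Before the 4th dose, 3 doses have been given. Superposition: Cmin = C₀·(f + f² + … + f^3).
≈ 7.000 × (0.1250 + 0.0156 + 0.0020) ≈ 7.000 × 0.1426 ≈ 0.998 μg/mL.

1.0 μg/mL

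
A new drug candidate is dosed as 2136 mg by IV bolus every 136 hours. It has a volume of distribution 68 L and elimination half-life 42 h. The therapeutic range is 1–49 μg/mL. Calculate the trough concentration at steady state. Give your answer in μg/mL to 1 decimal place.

3.7 μg/mL

k = ln2/t½ = ln2/42 ≈ 0.016504 h⁻¹; fraction remaining f = e^(−kτ) = e^(−0.016504×136) ≈ 0.1060.
Accumulation ratio R = 1/(1 − f) ≈ 1/0.8940 ≈ 1.1186.
Each bolus raises the concentration by D/Vd = 2136/68 ≈ 31.412 μg/mL.
Cmax,ss = C₀/(1 − f) ≈ 31.412/0.8940 ≈ 35.136 μg/mL.
One interval later, Cmin,ss = Cmax,ss·e^(−kτ) ≈ 35.136 × 0.1060 ≈ 3.724 μg/mL.
Trough 3.7 μg/mL vs MEC 1 μg/mL: adequate.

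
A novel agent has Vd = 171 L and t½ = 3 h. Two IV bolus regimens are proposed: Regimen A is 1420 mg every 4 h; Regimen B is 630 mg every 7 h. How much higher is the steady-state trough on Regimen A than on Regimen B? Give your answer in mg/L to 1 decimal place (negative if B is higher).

Regimen A: f = (1/2)^(4/3) ≈ 0.3969; Cmin,ss = (1420/171)·f/(1−f) ≈ 5.465 mg/L.
Regimen B: f = (1/2)^(7/3) ≈ 0.1984; Cmin,ss = (630/171)·f/(1−f) ≈ 0.912 mg/L.
Difference ≈ 5.465 − 0.912 ≈ 4.553 mg/L.

4.6 mg/L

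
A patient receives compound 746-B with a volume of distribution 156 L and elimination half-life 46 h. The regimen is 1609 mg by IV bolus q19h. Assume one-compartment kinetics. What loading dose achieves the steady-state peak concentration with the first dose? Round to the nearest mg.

6463 mg

f = (1/2)^(19/46) ≈ 0.751037; accumulation ratio R = 1/(1−f) ≈ 4.01666.
Loading dose to hit Cmax,ss on first dose: D_load = D_maint·R ≈ 1609 × 4.01666 ≈ 6462.81 mg.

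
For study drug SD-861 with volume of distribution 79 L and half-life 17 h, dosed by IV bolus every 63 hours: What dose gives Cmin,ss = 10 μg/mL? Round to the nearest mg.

τ/t½ = 63/17 ≈ 3.7059, so f = (1/2)^(63/17) ≈ 0.076633.
Cmin,ss = (D/Vd)·f/(1−f), so D = Cmin,ss·Vd·(1−f)/f.
D = 10 × 79 × (1−f)/f ≈ 10 × 79 × 12.04921 ≈ 9518.88 mg.

9519 mg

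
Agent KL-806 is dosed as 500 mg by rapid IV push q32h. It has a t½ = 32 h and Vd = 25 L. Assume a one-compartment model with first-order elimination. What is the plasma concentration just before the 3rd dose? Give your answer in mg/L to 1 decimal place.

15.0 mg/L

f = (1/2)^(τ/t½) = (1/2)^(32/32) ≈ 0.5000.
C₀ = D/Vd = 500/25 ≈ 20.000 mg/L.
Before the 3rd dose, 2 doses have been given. Superposition: Cmin = C₀·(f + f²).
≈ 20.000 × (0.5000 + 0.2500) ≈ 20.000 × 0.7500 ≈ 15.000 mg/L.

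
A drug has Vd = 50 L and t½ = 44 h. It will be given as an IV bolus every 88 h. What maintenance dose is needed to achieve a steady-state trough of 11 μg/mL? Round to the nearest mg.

1650 mg

τ/t½ = 88/44 ≈ 2, so f = (1/2)^(88/44) ≈ 0.250000.
Cmin,ss = (D/Vd)·f/(1−f), so D = Cmin,ss·Vd·(1−f)/f.
D = 11 × 50 × (1−f)/f ≈ 11 × 50 × 3.00000 ≈ 1650.00 mg.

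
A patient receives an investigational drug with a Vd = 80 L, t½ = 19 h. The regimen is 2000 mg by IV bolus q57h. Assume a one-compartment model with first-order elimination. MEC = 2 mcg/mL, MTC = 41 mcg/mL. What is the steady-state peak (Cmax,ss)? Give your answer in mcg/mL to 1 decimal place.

τ = 57 h = 3 half-lives, so f = (1/2)^3 = 0.125.
Accumulation ratio R = 1/(1 − f) = 1/0.875 = 8/7.
Single-dose peak C₀ = D/Vd = 2000/80 = 25 mcg/mL.
Steady-state peak Cmax,ss = C₀·R = 25 × 8/7 ≈ 28.571 mcg/mL.
Peak 28.6 mcg/mL vs MTC 41 mcg/mL: below toxic threshold.

28.6 mcg/mL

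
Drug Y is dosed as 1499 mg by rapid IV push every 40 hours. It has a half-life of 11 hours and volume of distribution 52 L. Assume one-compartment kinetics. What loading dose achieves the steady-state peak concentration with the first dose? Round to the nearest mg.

f = (1/2)^(40/11) ≈ 0.080417; accumulation ratio R = 1/(1−f) ≈ 1.08745.
Loading dose to hit Cmax,ss on first dose: D_load = D_maint·R ≈ 1499 × 1.08745 ≈ 1630.09 mg.

1630 mg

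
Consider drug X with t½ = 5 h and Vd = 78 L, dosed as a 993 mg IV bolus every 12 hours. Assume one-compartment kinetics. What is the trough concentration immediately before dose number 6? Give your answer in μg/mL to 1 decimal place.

3.0 μg/mL

f = (1/2)^(τ/t½) = (1/2)^(12/5) ≈ 0.1895.
C₀ = D/Vd = 993/78 ≈ 12.731 μg/mL.
Before the 6th dose, 5 doses have been given. Superposition: Cmin = C₀·(f + f² + … + f^5).
≈ 12.731 × (0.1895 + 0.0359 + 0.0068 + 0.0013 + 0.0002) ≈ 12.731 × 0.2337 ≈ 2.975 μg/mL.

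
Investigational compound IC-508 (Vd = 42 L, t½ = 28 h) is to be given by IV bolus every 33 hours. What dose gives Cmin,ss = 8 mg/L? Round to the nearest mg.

425 mg

τ/t½ = 33/28 ≈ 1.1786, so f = (1/2)^(33/28) ≈ 0.441789.
Cmin,ss = (D/Vd)·f/(1−f), so D = Cmin,ss·Vd·(1−f)/f.
D = 8 × 42 × (1−f)/f ≈ 8 × 42 × 1.26352 ≈ 424.54 mg.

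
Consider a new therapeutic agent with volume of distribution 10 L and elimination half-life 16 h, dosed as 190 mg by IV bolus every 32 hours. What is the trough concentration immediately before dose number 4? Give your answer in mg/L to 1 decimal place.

6.2 mg/L

f = (1/2)^(τ/t½) = (1/2)^(32/16) ≈ 0.2500.
C₀ = D/Vd = 190/10 ≈ 19.000 mg/L.
Before the 4th dose, 3 doses have been given. Superposition: Cmin = C₀·(f + f² + … + f^3).
≈ 19.000 × (0.2500 + 0.0625 + 0.0156) ≈ 19.000 × 0.3281 ≈ 6.234 mg/L.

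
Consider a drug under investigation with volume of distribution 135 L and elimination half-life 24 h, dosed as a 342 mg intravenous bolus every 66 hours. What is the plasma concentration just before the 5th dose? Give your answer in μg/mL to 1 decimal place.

f = (1/2)^(τ/t½) = (1/2)^(66/24) ≈ 0.1487.
C₀ = D/Vd = 342/135 ≈ 2.533 μg/mL.
Before the 5th dose, 4 doses have been given. Superposition: Cmin = C₀·(f + f² + … + f^4).
≈ 2.533 × (0.1487 + 0.0221 + 0.0033 + 0.0005) ≈ 2.533 × 0.1746 ≈ 0.442 μg/mL.

0.4 μg/mL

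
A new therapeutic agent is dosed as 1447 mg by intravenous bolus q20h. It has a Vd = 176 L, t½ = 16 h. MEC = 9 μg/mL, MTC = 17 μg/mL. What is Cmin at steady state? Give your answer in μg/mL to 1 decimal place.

6.0 μg/mL

Over one 20-h interval, 20/16 ≈ 1.25 half-lives elapse, leaving f ≈ 0.4204 of each dose.
At steady state, accumulation factor R = 1/(1 − e^(−kτ)) ≈ 1.7253.
Each bolus raises the concentration by D/Vd = 1447/176 ≈ 8.222 μg/mL.
Cmax,ss = C₀/(1 − f) ≈ 8.222/0.5796 ≈ 14.186 μg/mL.
One interval later, Cmin,ss = Cmax,ss·e^(−kτ) ≈ 14.186 × 0.4204 ≈ 5.964 μg/mL.
Trough 6.0 μg/mL vs MEC 9 μg/mL: subtherapeutic.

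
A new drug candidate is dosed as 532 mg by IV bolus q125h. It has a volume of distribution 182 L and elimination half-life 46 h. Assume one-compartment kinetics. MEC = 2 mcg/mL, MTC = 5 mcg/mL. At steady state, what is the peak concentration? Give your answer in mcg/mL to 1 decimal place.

τ/t½ = 125/46 ≈ 2.7174, so fraction remaining f = (1/2)^(125/46) ≈ 0.1520.
At steady state, accumulation factor R = 1/(1 − e^(−kτ)) ≈ 1.1792.
Single-dose peak C₀ = D/Vd = 532/182 ≈ 2.923 mcg/mL.
Cmax,ss = C₀/(1 − f) ≈ 2.923/0.8480 ≈ 3.447 mcg/mL.
Peak 3.4 mcg/mL vs MTC 5 mcg/mL: below toxic threshold.

3.4 mcg/mL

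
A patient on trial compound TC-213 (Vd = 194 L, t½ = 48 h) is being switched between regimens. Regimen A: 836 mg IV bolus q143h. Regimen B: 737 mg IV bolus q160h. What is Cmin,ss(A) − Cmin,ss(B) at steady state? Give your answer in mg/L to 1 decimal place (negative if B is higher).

0.2 mg/L

Regimen A: f = (1/2)^(143/48) ≈ 0.1268; Cmin,ss = (836/194)·f/(1−f) ≈ 0.626 mg/L.
Regimen B: f = (1/2)^(160/48) ≈ 0.0992; Cmin,ss = (737/194)·f/(1−f) ≈ 0.418 mg/L.
Difference ≈ 0.626 − 0.418 ≈ 0.208 mg/L.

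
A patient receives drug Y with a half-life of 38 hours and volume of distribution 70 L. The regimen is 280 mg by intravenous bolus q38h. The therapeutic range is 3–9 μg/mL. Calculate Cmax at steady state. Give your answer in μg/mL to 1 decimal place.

τ = 38 h = 1 half-life, so f = (1/2)^1 = 0.5.
At steady state, R = 1/(1 − 0.5) = 2/1.
Single-dose peak C₀ = D/Vd = 280/70 = 4 μg/mL.
Steady-state peak Cmax,ss = C₀·R = 4 × 2/1 ≈ 8.000 μg/mL.
Peak 8.0 μg/mL vs MTC 9 μg/mL: below toxic threshold.

8.0 μg/mL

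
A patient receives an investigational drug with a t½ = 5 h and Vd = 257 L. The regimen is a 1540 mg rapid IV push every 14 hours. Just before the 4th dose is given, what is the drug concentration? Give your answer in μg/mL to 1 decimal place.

f = (1/2)^(τ/t½) = (1/2)^(14/5) ≈ 0.1436.
C₀ = D/Vd = 1540/257 ≈ 5.992 μg/mL.
Before the 4th dose, 3 doses have been given. Superposition: Cmin = C₀·(f + f² + … + f^3).
≈ 5.992 × (0.1436 + 0.0206 + 0.0030) ≈ 5.992 × 0.1672 ≈ 1.002 μg/mL.

1.0 μg/mL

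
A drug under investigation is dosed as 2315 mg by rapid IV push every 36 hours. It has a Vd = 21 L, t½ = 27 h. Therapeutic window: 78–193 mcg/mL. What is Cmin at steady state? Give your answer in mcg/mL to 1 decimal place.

k = ln2/t½ = ln2/27 ≈ 0.025672 h⁻¹; fraction remaining f = e^(−kτ) = e^(−0.025672×36) ≈ 0.3969.
Single-dose peak C₀ = D/Vd = 2315/21 ≈ 110.238 mcg/mL.
Steady-state trough Cmin,ss = C₀·f/(1−f) ≈ 110.238 × 0.3969/0.6031 ≈ 72.548 mcg/mL.
Trough 72.5 mcg/mL vs MEC 78 mcg/mL: subtherapeutic.

72.5 mcg/mL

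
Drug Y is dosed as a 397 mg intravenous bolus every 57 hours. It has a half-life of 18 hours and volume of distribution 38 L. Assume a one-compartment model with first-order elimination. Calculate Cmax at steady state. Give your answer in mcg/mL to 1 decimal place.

k = ln2/t½ = ln2/18 ≈ 0.038508 h⁻¹; fraction remaining f = e^(−kτ) = e^(−0.038508×57) ≈ 0.1114.
At steady state, accumulation factor R = 1/(1 − e^(−kτ)) ≈ 1.1254.
Single-dose peak C₀ = D/Vd = 397/38 ≈ 10.447 mcg/mL.
Cmax,ss = C₀/(1 − f) ≈ 10.447/0.8886 ≈ 11.757 mcg/mL.

11.8 mcg/mL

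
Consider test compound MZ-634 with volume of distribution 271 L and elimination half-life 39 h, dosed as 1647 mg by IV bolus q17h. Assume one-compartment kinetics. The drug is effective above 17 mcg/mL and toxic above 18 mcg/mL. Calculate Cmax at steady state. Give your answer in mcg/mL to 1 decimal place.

Over one 17-h interval, 17/39 ≈ 0.4359 half-lives elapse, leaving f ≈ 0.7392 of each dose.
At steady state, accumulation factor R = 1/(1 − e^(−kτ)) ≈ 3.8344.
Single-dose peak C₀ = D/Vd = 1647/271 ≈ 6.077 mcg/mL.
Steady-state peak Cmax,ss = C₀·R ≈ 6.077 × 3.8344 ≈ 23.302 mcg/mL.
Peak 23.3 mcg/mL vs MTC 18 mcg/mL: exceeds toxic threshold.

23.3 mcg/mL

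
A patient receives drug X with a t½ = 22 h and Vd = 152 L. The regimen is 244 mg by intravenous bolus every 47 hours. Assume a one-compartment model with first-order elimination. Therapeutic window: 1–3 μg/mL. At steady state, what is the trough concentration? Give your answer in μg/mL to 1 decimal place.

0.5 μg/mL

τ/t½ = 47/22 ≈ 2.1364, so fraction remaining f = (1/2)^(47/22) ≈ 0.2275.
Single-dose peak C₀ = D/Vd = 244/152 ≈ 1.605 μg/mL.
Steady-state trough Cmin,ss = C₀·f/(1−f) ≈ 1.605 × 0.2275/0.7725 ≈ 0.473 μg/mL.
Trough 0.5 μg/mL vs MEC 1 μg/mL: subtherapeutic.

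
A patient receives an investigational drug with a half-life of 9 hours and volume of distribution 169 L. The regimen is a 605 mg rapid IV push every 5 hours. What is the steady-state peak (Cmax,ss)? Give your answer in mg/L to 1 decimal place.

11.2 mg/L

τ/t½ = 5/9 ≈ 0.55556, so fraction remaining f = (1/2)^(5/9) ≈ 0.6804.
At steady state, accumulation factor R = 1/(1 − e^(−kτ)) ≈ 3.1289.
Each bolus raises the concentration by D/Vd = 605/169 ≈ 3.580 mg/L.
Cmax,ss = C₀/(1 − f) ≈ 3.580/0.3196 ≈ 11.202 mg/L.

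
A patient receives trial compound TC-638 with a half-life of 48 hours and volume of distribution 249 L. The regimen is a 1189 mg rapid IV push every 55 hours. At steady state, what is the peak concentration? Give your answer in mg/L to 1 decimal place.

k = ln2/t½ = ln2/48 ≈ 0.014441 h⁻¹; fraction remaining f = e^(−kτ) = e^(−0.014441×55) ≈ 0.4519.
At steady state, accumulation factor R = 1/(1 − e^(−kτ)) ≈ 1.8245.
Single-dose peak C₀ = D/Vd = 1189/249 ≈ 4.775 mg/L.
Steady-state peak Cmax,ss = C₀·R ≈ 4.775 × 1.8245 ≈ 8.712 mg/L.

8.7 mg/L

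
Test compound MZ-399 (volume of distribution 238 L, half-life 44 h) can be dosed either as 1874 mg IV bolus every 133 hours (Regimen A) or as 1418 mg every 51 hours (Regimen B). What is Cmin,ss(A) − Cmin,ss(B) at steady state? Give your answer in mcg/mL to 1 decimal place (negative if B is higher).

Regimen A: f = (1/2)^(133/44) ≈ 0.1230; Cmin,ss = (1874/238)·f/(1−f) ≈ 1.104 mcg/mL.
Regimen B: f = (1/2)^(51/44) ≈ 0.4478; Cmin,ss = (1418/238)·f/(1−f) ≈ 4.832 mcg/mL.
Difference ≈ 1.104 − 4.832 ≈ -3.728 mcg/mL.

-3.7 mcg/mL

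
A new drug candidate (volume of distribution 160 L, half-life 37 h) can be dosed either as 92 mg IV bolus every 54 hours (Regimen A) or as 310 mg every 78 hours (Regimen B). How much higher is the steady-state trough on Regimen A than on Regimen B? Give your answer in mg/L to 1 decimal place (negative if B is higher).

Regimen A: f = (1/2)^(54/37) ≈ 0.3636; Cmin,ss = (92/160)·f/(1−f) ≈ 0.329 mg/L.
Regimen B: f = (1/2)^(78/37) ≈ 0.2320; Cmin,ss = (310/160)·f/(1−f) ≈ 0.585 mg/L.
Difference ≈ 0.329 − 0.585 ≈ -0.256 mg/L.

-0.3 mg/L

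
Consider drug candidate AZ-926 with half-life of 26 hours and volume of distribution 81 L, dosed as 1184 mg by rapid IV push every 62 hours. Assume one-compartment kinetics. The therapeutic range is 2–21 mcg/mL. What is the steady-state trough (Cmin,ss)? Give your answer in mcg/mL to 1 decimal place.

τ/t½ = 62/26 ≈ 2.3846, so fraction remaining f = (1/2)^(62/26) ≈ 0.1915.
Single-dose peak C₀ = D/Vd = 1184/81 ≈ 14.617 mcg/mL.
Steady-state trough Cmin,ss = C₀·f/(1−f) ≈ 14.617 × 0.1915/0.8085 ≈ 3.462 mcg/mL.
Trough 3.5 mcg/mL vs MEC 2 mcg/mL: adequate.

3.5 mcg/mL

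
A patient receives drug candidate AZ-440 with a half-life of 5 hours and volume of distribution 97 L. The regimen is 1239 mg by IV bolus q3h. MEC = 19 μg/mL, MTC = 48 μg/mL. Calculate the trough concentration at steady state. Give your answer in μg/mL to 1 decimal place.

k = ln2/t½ = ln2/5 ≈ 0.138629 h⁻¹; fraction remaining f = e^(−kτ) = e^(−0.138629×3) ≈ 0.6598.
Each bolus raises the concentration by D/Vd = 1239/97 ≈ 12.773 μg/mL.
Steady-state trough Cmin,ss = C₀·f/(1−f) ≈ 12.773 × 0.6598/0.3402 ≈ 24.773 μg/mL.
Trough 24.8 μg/mL vs MEC 19 μg/mL: adequate.

24.8 μg/mL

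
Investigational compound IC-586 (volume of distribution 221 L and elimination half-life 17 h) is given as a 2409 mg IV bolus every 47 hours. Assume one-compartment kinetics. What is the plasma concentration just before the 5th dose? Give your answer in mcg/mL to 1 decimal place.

1.9 mcg/mL

f = (1/2)^(τ/t½) = (1/2)^(47/17) ≈ 0.1471.
C₀ = D/Vd = 2409/221 ≈ 10.900 mcg/mL.
Before the 5th dose, 4 doses have been given. Superposition: Cmin = C₀·(f + f² + … + f^4).
≈ 10.900 × (0.1471 + 0.0216 + 0.0032 + 0.0005) ≈ 10.900 × 0.1724 ≈ 1.879 mcg/mL.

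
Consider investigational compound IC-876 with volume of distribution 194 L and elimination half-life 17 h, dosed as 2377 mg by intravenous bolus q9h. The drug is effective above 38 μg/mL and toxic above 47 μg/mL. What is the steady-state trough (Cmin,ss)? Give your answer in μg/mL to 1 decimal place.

27.6 μg/mL

Over one 9-h interval, 9/17 ≈ 0.52941 half-lives elapse, leaving f ≈ 0.6928 of each dose.
At steady state, accumulation factor R = 1/(1 − e^(−kτ)) ≈ 3.2552.
Single-dose peak C₀ = D/Vd = 2377/194 ≈ 12.253 μg/mL.
Cmax,ss = C₀/(1 − f) ≈ 12.253/0.3072 ≈ 39.886 μg/mL.
One interval later, Cmin,ss = Cmax,ss·e^(−kτ) ≈ 39.886 × 0.6928 ≈ 27.633 μg/mL.
Trough 27.6 μg/mL vs MEC 38 μg/mL: subtherapeutic.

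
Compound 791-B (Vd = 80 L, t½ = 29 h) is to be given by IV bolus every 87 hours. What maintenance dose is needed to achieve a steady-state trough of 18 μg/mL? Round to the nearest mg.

10080 mg

τ/t½ = 87/29 ≈ 3, so f = (1/2)^(87/29) ≈ 0.125000.
Cmin,ss = (D/Vd)·f/(1−f), so D = Cmin,ss·Vd·(1−f)/f.
D = 18 × 80 × (1−f)/f ≈ 18 × 80 × 7.00000 ≈ 10080.00 mg.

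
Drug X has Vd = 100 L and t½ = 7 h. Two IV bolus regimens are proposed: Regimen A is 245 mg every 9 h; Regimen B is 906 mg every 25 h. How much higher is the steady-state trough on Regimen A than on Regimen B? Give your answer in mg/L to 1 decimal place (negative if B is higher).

Regimen A: f = (1/2)^(9/7) ≈ 0.4102; Cmin,ss = (245/100)·f/(1−f) ≈ 1.704 mg/L.
Regimen B: f = (1/2)^(25/7) ≈ 0.0841; Cmin,ss = (906/100)·f/(1−f) ≈ 0.832 mg/L.
Difference ≈ 1.704 − 0.832 ≈ 0.872 mg/L.

0.9 mg/L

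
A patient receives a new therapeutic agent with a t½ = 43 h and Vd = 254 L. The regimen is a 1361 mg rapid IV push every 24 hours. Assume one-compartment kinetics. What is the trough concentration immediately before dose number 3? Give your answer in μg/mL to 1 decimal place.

f = (1/2)^(τ/t½) = (1/2)^(24/43) ≈ 0.6792.
C₀ = D/Vd = 1361/254 ≈ 5.358 μg/mL.
Before the 3rd dose, 2 doses have been given. Superposition: Cmin = C₀·(f + f²).
≈ 5.358 × (0.6792 + 0.4613) ≈ 5.358 × 1.1405 ≈ 6.111 μg/mL.

6.1 μg/mL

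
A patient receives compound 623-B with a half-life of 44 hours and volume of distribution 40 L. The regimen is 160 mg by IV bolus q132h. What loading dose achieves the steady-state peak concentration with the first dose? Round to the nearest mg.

183 mg

f = (1/2)^(132/44) ≈ 0.125000; accumulation ratio R = 1/(1−f) ≈ 1.14286.
Loading dose to hit Cmax,ss on first dose: D_load = D_maint·R ≈ 160 × 1.14286 ≈ 182.86 mg.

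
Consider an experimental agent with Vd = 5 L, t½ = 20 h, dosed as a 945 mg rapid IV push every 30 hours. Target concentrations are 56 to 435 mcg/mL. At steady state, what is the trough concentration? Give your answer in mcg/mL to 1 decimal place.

k = ln2/t½ = ln2/20 ≈ 0.034657 h⁻¹; fraction remaining f = e^(−kτ) = e^(−0.034657×30) ≈ 0.3536.
Single-dose peak C₀ = D/Vd = 945/5 ≈ 189.000 mcg/mL.
Steady-state trough Cmin,ss = C₀·f/(1−f) ≈ 189.000 × 0.3536/0.6464 ≈ 103.389 mcg/mL.
Trough 103.4 mcg/mL vs MEC 56 mcg/mL: adequate.

103.4 mcg/mL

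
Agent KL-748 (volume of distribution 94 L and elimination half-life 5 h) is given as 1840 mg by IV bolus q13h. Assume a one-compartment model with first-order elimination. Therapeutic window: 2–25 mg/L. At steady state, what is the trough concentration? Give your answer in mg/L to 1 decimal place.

τ/t½ = 13/5 ≈ 2.6, so fraction remaining f = (1/2)^(13/5) ≈ 0.1649.
At steady state, accumulation factor R = 1/(1 − e^(−kτ)) ≈ 1.1975.
Single-dose peak C₀ = D/Vd = 1840/94 ≈ 19.574 mg/L.
Cmax,ss = C₀/(1 − f) ≈ 19.574/0.8351 ≈ 23.439 mg/L.
One interval later, Cmin,ss = Cmax,ss·e^(−kτ) ≈ 23.439 × 0.1649 ≈ 3.865 mg/L.
Trough 3.9 mg/L vs MEC 2 mg/L: adequate.

3.9 mg/L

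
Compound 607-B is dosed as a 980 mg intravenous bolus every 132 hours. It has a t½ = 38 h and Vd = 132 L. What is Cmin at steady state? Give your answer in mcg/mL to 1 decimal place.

τ/t½ = 132/38 ≈ 3.4737, so fraction remaining f = (1/2)^(132/38) ≈ 0.0900.
At steady state, accumulation factor R = 1/(1 − e^(−kτ)) ≈ 1.0989.
Single-dose peak C₀ = D/Vd = 980/132 ≈ 7.424 mcg/mL.
Cmax,ss = C₀/(1 − f) ≈ 7.424/0.9100 ≈ 8.158 mcg/mL.
One interval later, Cmin,ss = Cmax,ss·e^(−kτ) ≈ 8.158 × 0.0900 ≈ 0.734 mcg/mL.

0.7 mcg/mL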